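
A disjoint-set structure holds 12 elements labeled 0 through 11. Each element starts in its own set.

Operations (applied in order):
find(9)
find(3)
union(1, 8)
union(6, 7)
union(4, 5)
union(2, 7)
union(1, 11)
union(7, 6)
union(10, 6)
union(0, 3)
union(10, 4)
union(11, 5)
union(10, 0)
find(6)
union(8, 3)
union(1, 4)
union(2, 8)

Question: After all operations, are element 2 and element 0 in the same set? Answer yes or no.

Step 1: find(9) -> no change; set of 9 is {9}
Step 2: find(3) -> no change; set of 3 is {3}
Step 3: union(1, 8) -> merged; set of 1 now {1, 8}
Step 4: union(6, 7) -> merged; set of 6 now {6, 7}
Step 5: union(4, 5) -> merged; set of 4 now {4, 5}
Step 6: union(2, 7) -> merged; set of 2 now {2, 6, 7}
Step 7: union(1, 11) -> merged; set of 1 now {1, 8, 11}
Step 8: union(7, 6) -> already same set; set of 7 now {2, 6, 7}
Step 9: union(10, 6) -> merged; set of 10 now {2, 6, 7, 10}
Step 10: union(0, 3) -> merged; set of 0 now {0, 3}
Step 11: union(10, 4) -> merged; set of 10 now {2, 4, 5, 6, 7, 10}
Step 12: union(11, 5) -> merged; set of 11 now {1, 2, 4, 5, 6, 7, 8, 10, 11}
Step 13: union(10, 0) -> merged; set of 10 now {0, 1, 2, 3, 4, 5, 6, 7, 8, 10, 11}
Step 14: find(6) -> no change; set of 6 is {0, 1, 2, 3, 4, 5, 6, 7, 8, 10, 11}
Step 15: union(8, 3) -> already same set; set of 8 now {0, 1, 2, 3, 4, 5, 6, 7, 8, 10, 11}
Step 16: union(1, 4) -> already same set; set of 1 now {0, 1, 2, 3, 4, 5, 6, 7, 8, 10, 11}
Step 17: union(2, 8) -> already same set; set of 2 now {0, 1, 2, 3, 4, 5, 6, 7, 8, 10, 11}
Set of 2: {0, 1, 2, 3, 4, 5, 6, 7, 8, 10, 11}; 0 is a member.

Answer: yes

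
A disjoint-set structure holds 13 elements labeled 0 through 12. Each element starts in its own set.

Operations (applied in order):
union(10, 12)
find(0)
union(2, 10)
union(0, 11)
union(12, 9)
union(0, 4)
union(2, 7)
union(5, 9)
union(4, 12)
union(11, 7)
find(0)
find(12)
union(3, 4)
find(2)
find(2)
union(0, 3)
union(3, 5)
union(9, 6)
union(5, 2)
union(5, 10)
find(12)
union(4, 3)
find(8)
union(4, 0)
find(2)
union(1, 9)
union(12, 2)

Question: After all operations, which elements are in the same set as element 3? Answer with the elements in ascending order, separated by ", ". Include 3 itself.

Answer: 0, 1, 2, 3, 4, 5, 6, 7, 9, 10, 11, 12

Derivation:
Step 1: union(10, 12) -> merged; set of 10 now {10, 12}
Step 2: find(0) -> no change; set of 0 is {0}
Step 3: union(2, 10) -> merged; set of 2 now {2, 10, 12}
Step 4: union(0, 11) -> merged; set of 0 now {0, 11}
Step 5: union(12, 9) -> merged; set of 12 now {2, 9, 10, 12}
Step 6: union(0, 4) -> merged; set of 0 now {0, 4, 11}
Step 7: union(2, 7) -> merged; set of 2 now {2, 7, 9, 10, 12}
Step 8: union(5, 9) -> merged; set of 5 now {2, 5, 7, 9, 10, 12}
Step 9: union(4, 12) -> merged; set of 4 now {0, 2, 4, 5, 7, 9, 10, 11, 12}
Step 10: union(11, 7) -> already same set; set of 11 now {0, 2, 4, 5, 7, 9, 10, 11, 12}
Step 11: find(0) -> no change; set of 0 is {0, 2, 4, 5, 7, 9, 10, 11, 12}
Step 12: find(12) -> no change; set of 12 is {0, 2, 4, 5, 7, 9, 10, 11, 12}
Step 13: union(3, 4) -> merged; set of 3 now {0, 2, 3, 4, 5, 7, 9, 10, 11, 12}
Step 14: find(2) -> no change; set of 2 is {0, 2, 3, 4, 5, 7, 9, 10, 11, 12}
Step 15: find(2) -> no change; set of 2 is {0, 2, 3, 4, 5, 7, 9, 10, 11, 12}
Step 16: union(0, 3) -> already same set; set of 0 now {0, 2, 3, 4, 5, 7, 9, 10, 11, 12}
Step 17: union(3, 5) -> already same set; set of 3 now {0, 2, 3, 4, 5, 7, 9, 10, 11, 12}
Step 18: union(9, 6) -> merged; set of 9 now {0, 2, 3, 4, 5, 6, 7, 9, 10, 11, 12}
Step 19: union(5, 2) -> already same set; set of 5 now {0, 2, 3, 4, 5, 6, 7, 9, 10, 11, 12}
Step 20: union(5, 10) -> already same set; set of 5 now {0, 2, 3, 4, 5, 6, 7, 9, 10, 11, 12}
Step 21: find(12) -> no change; set of 12 is {0, 2, 3, 4, 5, 6, 7, 9, 10, 11, 12}
Step 22: union(4, 3) -> already same set; set of 4 now {0, 2, 3, 4, 5, 6, 7, 9, 10, 11, 12}
Step 23: find(8) -> no change; set of 8 is {8}
Step 24: union(4, 0) -> already same set; set of 4 now {0, 2, 3, 4, 5, 6, 7, 9, 10, 11, 12}
Step 25: find(2) -> no change; set of 2 is {0, 2, 3, 4, 5, 6, 7, 9, 10, 11, 12}
Step 26: union(1, 9) -> merged; set of 1 now {0, 1, 2, 3, 4, 5, 6, 7, 9, 10, 11, 12}
Step 27: union(12, 2) -> already same set; set of 12 now {0, 1, 2, 3, 4, 5, 6, 7, 9, 10, 11, 12}
Component of 3: {0, 1, 2, 3, 4, 5, 6, 7, 9, 10, 11, 12}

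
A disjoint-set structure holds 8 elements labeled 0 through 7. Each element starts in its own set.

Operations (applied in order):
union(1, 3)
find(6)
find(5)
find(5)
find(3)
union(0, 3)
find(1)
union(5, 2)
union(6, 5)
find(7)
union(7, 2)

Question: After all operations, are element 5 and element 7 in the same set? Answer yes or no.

Step 1: union(1, 3) -> merged; set of 1 now {1, 3}
Step 2: find(6) -> no change; set of 6 is {6}
Step 3: find(5) -> no change; set of 5 is {5}
Step 4: find(5) -> no change; set of 5 is {5}
Step 5: find(3) -> no change; set of 3 is {1, 3}
Step 6: union(0, 3) -> merged; set of 0 now {0, 1, 3}
Step 7: find(1) -> no change; set of 1 is {0, 1, 3}
Step 8: union(5, 2) -> merged; set of 5 now {2, 5}
Step 9: union(6, 5) -> merged; set of 6 now {2, 5, 6}
Step 10: find(7) -> no change; set of 7 is {7}
Step 11: union(7, 2) -> merged; set of 7 now {2, 5, 6, 7}
Set of 5: {2, 5, 6, 7}; 7 is a member.

Answer: yes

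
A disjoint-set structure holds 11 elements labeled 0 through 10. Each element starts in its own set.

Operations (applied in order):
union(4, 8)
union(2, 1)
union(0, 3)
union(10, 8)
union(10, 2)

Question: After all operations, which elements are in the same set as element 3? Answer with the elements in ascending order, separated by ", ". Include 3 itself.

Step 1: union(4, 8) -> merged; set of 4 now {4, 8}
Step 2: union(2, 1) -> merged; set of 2 now {1, 2}
Step 3: union(0, 3) -> merged; set of 0 now {0, 3}
Step 4: union(10, 8) -> merged; set of 10 now {4, 8, 10}
Step 5: union(10, 2) -> merged; set of 10 now {1, 2, 4, 8, 10}
Component of 3: {0, 3}

Answer: 0, 3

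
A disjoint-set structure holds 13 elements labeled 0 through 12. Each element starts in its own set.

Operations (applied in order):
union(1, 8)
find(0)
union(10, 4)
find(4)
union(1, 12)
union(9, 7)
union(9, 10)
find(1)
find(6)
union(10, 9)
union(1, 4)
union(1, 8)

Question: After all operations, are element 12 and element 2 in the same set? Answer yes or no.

Answer: no

Derivation:
Step 1: union(1, 8) -> merged; set of 1 now {1, 8}
Step 2: find(0) -> no change; set of 0 is {0}
Step 3: union(10, 4) -> merged; set of 10 now {4, 10}
Step 4: find(4) -> no change; set of 4 is {4, 10}
Step 5: union(1, 12) -> merged; set of 1 now {1, 8, 12}
Step 6: union(9, 7) -> merged; set of 9 now {7, 9}
Step 7: union(9, 10) -> merged; set of 9 now {4, 7, 9, 10}
Step 8: find(1) -> no change; set of 1 is {1, 8, 12}
Step 9: find(6) -> no change; set of 6 is {6}
Step 10: union(10, 9) -> already same set; set of 10 now {4, 7, 9, 10}
Step 11: union(1, 4) -> merged; set of 1 now {1, 4, 7, 8, 9, 10, 12}
Step 12: union(1, 8) -> already same set; set of 1 now {1, 4, 7, 8, 9, 10, 12}
Set of 12: {1, 4, 7, 8, 9, 10, 12}; 2 is not a member.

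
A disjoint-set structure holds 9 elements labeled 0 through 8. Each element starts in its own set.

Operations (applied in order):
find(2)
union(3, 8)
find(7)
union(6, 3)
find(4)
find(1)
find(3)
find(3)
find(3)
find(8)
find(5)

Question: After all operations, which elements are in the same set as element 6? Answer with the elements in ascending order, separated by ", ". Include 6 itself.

Step 1: find(2) -> no change; set of 2 is {2}
Step 2: union(3, 8) -> merged; set of 3 now {3, 8}
Step 3: find(7) -> no change; set of 7 is {7}
Step 4: union(6, 3) -> merged; set of 6 now {3, 6, 8}
Step 5: find(4) -> no change; set of 4 is {4}
Step 6: find(1) -> no change; set of 1 is {1}
Step 7: find(3) -> no change; set of 3 is {3, 6, 8}
Step 8: find(3) -> no change; set of 3 is {3, 6, 8}
Step 9: find(3) -> no change; set of 3 is {3, 6, 8}
Step 10: find(8) -> no change; set of 8 is {3, 6, 8}
Step 11: find(5) -> no change; set of 5 is {5}
Component of 6: {3, 6, 8}

Answer: 3, 6, 8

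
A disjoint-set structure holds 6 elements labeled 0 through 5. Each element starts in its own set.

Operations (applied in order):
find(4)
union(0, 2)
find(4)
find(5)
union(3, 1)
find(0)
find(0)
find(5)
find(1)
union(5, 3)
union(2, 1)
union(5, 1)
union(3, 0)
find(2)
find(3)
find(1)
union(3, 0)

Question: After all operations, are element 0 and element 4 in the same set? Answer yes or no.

Step 1: find(4) -> no change; set of 4 is {4}
Step 2: union(0, 2) -> merged; set of 0 now {0, 2}
Step 3: find(4) -> no change; set of 4 is {4}
Step 4: find(5) -> no change; set of 5 is {5}
Step 5: union(3, 1) -> merged; set of 3 now {1, 3}
Step 6: find(0) -> no change; set of 0 is {0, 2}
Step 7: find(0) -> no change; set of 0 is {0, 2}
Step 8: find(5) -> no change; set of 5 is {5}
Step 9: find(1) -> no change; set of 1 is {1, 3}
Step 10: union(5, 3) -> merged; set of 5 now {1, 3, 5}
Step 11: union(2, 1) -> merged; set of 2 now {0, 1, 2, 3, 5}
Step 12: union(5, 1) -> already same set; set of 5 now {0, 1, 2, 3, 5}
Step 13: union(3, 0) -> already same set; set of 3 now {0, 1, 2, 3, 5}
Step 14: find(2) -> no change; set of 2 is {0, 1, 2, 3, 5}
Step 15: find(3) -> no change; set of 3 is {0, 1, 2, 3, 5}
Step 16: find(1) -> no change; set of 1 is {0, 1, 2, 3, 5}
Step 17: union(3, 0) -> already same set; set of 3 now {0, 1, 2, 3, 5}
Set of 0: {0, 1, 2, 3, 5}; 4 is not a member.

Answer: no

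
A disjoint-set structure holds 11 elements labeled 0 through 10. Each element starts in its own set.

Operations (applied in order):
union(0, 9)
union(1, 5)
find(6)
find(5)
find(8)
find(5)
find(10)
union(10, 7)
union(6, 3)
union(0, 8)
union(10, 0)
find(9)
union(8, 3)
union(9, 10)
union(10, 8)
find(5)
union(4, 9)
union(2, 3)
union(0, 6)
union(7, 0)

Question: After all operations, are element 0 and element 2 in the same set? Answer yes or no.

Answer: yes

Derivation:
Step 1: union(0, 9) -> merged; set of 0 now {0, 9}
Step 2: union(1, 5) -> merged; set of 1 now {1, 5}
Step 3: find(6) -> no change; set of 6 is {6}
Step 4: find(5) -> no change; set of 5 is {1, 5}
Step 5: find(8) -> no change; set of 8 is {8}
Step 6: find(5) -> no change; set of 5 is {1, 5}
Step 7: find(10) -> no change; set of 10 is {10}
Step 8: union(10, 7) -> merged; set of 10 now {7, 10}
Step 9: union(6, 3) -> merged; set of 6 now {3, 6}
Step 10: union(0, 8) -> merged; set of 0 now {0, 8, 9}
Step 11: union(10, 0) -> merged; set of 10 now {0, 7, 8, 9, 10}
Step 12: find(9) -> no change; set of 9 is {0, 7, 8, 9, 10}
Step 13: union(8, 3) -> merged; set of 8 now {0, 3, 6, 7, 8, 9, 10}
Step 14: union(9, 10) -> already same set; set of 9 now {0, 3, 6, 7, 8, 9, 10}
Step 15: union(10, 8) -> already same set; set of 10 now {0, 3, 6, 7, 8, 9, 10}
Step 16: find(5) -> no change; set of 5 is {1, 5}
Step 17: union(4, 9) -> merged; set of 4 now {0, 3, 4, 6, 7, 8, 9, 10}
Step 18: union(2, 3) -> merged; set of 2 now {0, 2, 3, 4, 6, 7, 8, 9, 10}
Step 19: union(0, 6) -> already same set; set of 0 now {0, 2, 3, 4, 6, 7, 8, 9, 10}
Step 20: union(7, 0) -> already same set; set of 7 now {0, 2, 3, 4, 6, 7, 8, 9, 10}
Set of 0: {0, 2, 3, 4, 6, 7, 8, 9, 10}; 2 is a member.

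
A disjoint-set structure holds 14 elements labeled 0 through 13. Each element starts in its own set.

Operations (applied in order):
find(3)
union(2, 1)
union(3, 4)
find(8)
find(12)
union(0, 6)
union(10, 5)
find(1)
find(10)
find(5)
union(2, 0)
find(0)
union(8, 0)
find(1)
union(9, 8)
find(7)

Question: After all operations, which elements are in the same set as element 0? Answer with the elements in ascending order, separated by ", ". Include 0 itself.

Answer: 0, 1, 2, 6, 8, 9

Derivation:
Step 1: find(3) -> no change; set of 3 is {3}
Step 2: union(2, 1) -> merged; set of 2 now {1, 2}
Step 3: union(3, 4) -> merged; set of 3 now {3, 4}
Step 4: find(8) -> no change; set of 8 is {8}
Step 5: find(12) -> no change; set of 12 is {12}
Step 6: union(0, 6) -> merged; set of 0 now {0, 6}
Step 7: union(10, 5) -> merged; set of 10 now {5, 10}
Step 8: find(1) -> no change; set of 1 is {1, 2}
Step 9: find(10) -> no change; set of 10 is {5, 10}
Step 10: find(5) -> no change; set of 5 is {5, 10}
Step 11: union(2, 0) -> merged; set of 2 now {0, 1, 2, 6}
Step 12: find(0) -> no change; set of 0 is {0, 1, 2, 6}
Step 13: union(8, 0) -> merged; set of 8 now {0, 1, 2, 6, 8}
Step 14: find(1) -> no change; set of 1 is {0, 1, 2, 6, 8}
Step 15: union(9, 8) -> merged; set of 9 now {0, 1, 2, 6, 8, 9}
Step 16: find(7) -> no change; set of 7 is {7}
Component of 0: {0, 1, 2, 6, 8, 9}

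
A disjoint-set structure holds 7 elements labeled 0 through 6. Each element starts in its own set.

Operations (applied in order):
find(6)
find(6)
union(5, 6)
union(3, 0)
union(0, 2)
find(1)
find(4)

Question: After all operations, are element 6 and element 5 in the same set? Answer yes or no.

Answer: yes

Derivation:
Step 1: find(6) -> no change; set of 6 is {6}
Step 2: find(6) -> no change; set of 6 is {6}
Step 3: union(5, 6) -> merged; set of 5 now {5, 6}
Step 4: union(3, 0) -> merged; set of 3 now {0, 3}
Step 5: union(0, 2) -> merged; set of 0 now {0, 2, 3}
Step 6: find(1) -> no change; set of 1 is {1}
Step 7: find(4) -> no change; set of 4 is {4}
Set of 6: {5, 6}; 5 is a member.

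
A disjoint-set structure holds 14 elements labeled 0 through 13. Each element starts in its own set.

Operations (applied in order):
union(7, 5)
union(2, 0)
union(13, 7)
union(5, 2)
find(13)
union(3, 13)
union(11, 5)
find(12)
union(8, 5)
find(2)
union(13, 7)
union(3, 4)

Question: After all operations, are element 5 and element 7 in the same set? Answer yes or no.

Answer: yes

Derivation:
Step 1: union(7, 5) -> merged; set of 7 now {5, 7}
Step 2: union(2, 0) -> merged; set of 2 now {0, 2}
Step 3: union(13, 7) -> merged; set of 13 now {5, 7, 13}
Step 4: union(5, 2) -> merged; set of 5 now {0, 2, 5, 7, 13}
Step 5: find(13) -> no change; set of 13 is {0, 2, 5, 7, 13}
Step 6: union(3, 13) -> merged; set of 3 now {0, 2, 3, 5, 7, 13}
Step 7: union(11, 5) -> merged; set of 11 now {0, 2, 3, 5, 7, 11, 13}
Step 8: find(12) -> no change; set of 12 is {12}
Step 9: union(8, 5) -> merged; set of 8 now {0, 2, 3, 5, 7, 8, 11, 13}
Step 10: find(2) -> no change; set of 2 is {0, 2, 3, 5, 7, 8, 11, 13}
Step 11: union(13, 7) -> already same set; set of 13 now {0, 2, 3, 5, 7, 8, 11, 13}
Step 12: union(3, 4) -> merged; set of 3 now {0, 2, 3, 4, 5, 7, 8, 11, 13}
Set of 5: {0, 2, 3, 4, 5, 7, 8, 11, 13}; 7 is a member.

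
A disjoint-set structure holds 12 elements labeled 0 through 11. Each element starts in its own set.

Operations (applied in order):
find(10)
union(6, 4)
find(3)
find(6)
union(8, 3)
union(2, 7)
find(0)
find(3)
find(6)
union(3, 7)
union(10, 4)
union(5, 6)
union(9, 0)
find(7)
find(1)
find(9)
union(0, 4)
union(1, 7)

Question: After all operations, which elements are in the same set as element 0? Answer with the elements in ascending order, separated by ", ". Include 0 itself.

Step 1: find(10) -> no change; set of 10 is {10}
Step 2: union(6, 4) -> merged; set of 6 now {4, 6}
Step 3: find(3) -> no change; set of 3 is {3}
Step 4: find(6) -> no change; set of 6 is {4, 6}
Step 5: union(8, 3) -> merged; set of 8 now {3, 8}
Step 6: union(2, 7) -> merged; set of 2 now {2, 7}
Step 7: find(0) -> no change; set of 0 is {0}
Step 8: find(3) -> no change; set of 3 is {3, 8}
Step 9: find(6) -> no change; set of 6 is {4, 6}
Step 10: union(3, 7) -> merged; set of 3 now {2, 3, 7, 8}
Step 11: union(10, 4) -> merged; set of 10 now {4, 6, 10}
Step 12: union(5, 6) -> merged; set of 5 now {4, 5, 6, 10}
Step 13: union(9, 0) -> merged; set of 9 now {0, 9}
Step 14: find(7) -> no change; set of 7 is {2, 3, 7, 8}
Step 15: find(1) -> no change; set of 1 is {1}
Step 16: find(9) -> no change; set of 9 is {0, 9}
Step 17: union(0, 4) -> merged; set of 0 now {0, 4, 5, 6, 9, 10}
Step 18: union(1, 7) -> merged; set of 1 now {1, 2, 3, 7, 8}
Component of 0: {0, 4, 5, 6, 9, 10}

Answer: 0, 4, 5, 6, 9, 10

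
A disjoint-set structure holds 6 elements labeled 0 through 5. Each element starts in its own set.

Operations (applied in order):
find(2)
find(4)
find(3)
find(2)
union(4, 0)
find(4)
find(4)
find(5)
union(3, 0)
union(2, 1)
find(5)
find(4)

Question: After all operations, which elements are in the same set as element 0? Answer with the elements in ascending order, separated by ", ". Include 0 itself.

Answer: 0, 3, 4

Derivation:
Step 1: find(2) -> no change; set of 2 is {2}
Step 2: find(4) -> no change; set of 4 is {4}
Step 3: find(3) -> no change; set of 3 is {3}
Step 4: find(2) -> no change; set of 2 is {2}
Step 5: union(4, 0) -> merged; set of 4 now {0, 4}
Step 6: find(4) -> no change; set of 4 is {0, 4}
Step 7: find(4) -> no change; set of 4 is {0, 4}
Step 8: find(5) -> no change; set of 5 is {5}
Step 9: union(3, 0) -> merged; set of 3 now {0, 3, 4}
Step 10: union(2, 1) -> merged; set of 2 now {1, 2}
Step 11: find(5) -> no change; set of 5 is {5}
Step 12: find(4) -> no change; set of 4 is {0, 3, 4}
Component of 0: {0, 3, 4}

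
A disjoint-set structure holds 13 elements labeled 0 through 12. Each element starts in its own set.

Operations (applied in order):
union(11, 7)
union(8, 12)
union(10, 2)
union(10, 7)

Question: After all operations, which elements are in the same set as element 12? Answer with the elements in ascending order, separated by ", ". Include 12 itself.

Answer: 8, 12

Derivation:
Step 1: union(11, 7) -> merged; set of 11 now {7, 11}
Step 2: union(8, 12) -> merged; set of 8 now {8, 12}
Step 3: union(10, 2) -> merged; set of 10 now {2, 10}
Step 4: union(10, 7) -> merged; set of 10 now {2, 7, 10, 11}
Component of 12: {8, 12}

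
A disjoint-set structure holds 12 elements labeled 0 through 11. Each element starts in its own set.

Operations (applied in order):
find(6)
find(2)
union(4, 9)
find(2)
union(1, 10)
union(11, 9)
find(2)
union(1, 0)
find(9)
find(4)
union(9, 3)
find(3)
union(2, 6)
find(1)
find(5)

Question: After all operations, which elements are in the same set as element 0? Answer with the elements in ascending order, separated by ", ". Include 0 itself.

Answer: 0, 1, 10

Derivation:
Step 1: find(6) -> no change; set of 6 is {6}
Step 2: find(2) -> no change; set of 2 is {2}
Step 3: union(4, 9) -> merged; set of 4 now {4, 9}
Step 4: find(2) -> no change; set of 2 is {2}
Step 5: union(1, 10) -> merged; set of 1 now {1, 10}
Step 6: union(11, 9) -> merged; set of 11 now {4, 9, 11}
Step 7: find(2) -> no change; set of 2 is {2}
Step 8: union(1, 0) -> merged; set of 1 now {0, 1, 10}
Step 9: find(9) -> no change; set of 9 is {4, 9, 11}
Step 10: find(4) -> no change; set of 4 is {4, 9, 11}
Step 11: union(9, 3) -> merged; set of 9 now {3, 4, 9, 11}
Step 12: find(3) -> no change; set of 3 is {3, 4, 9, 11}
Step 13: union(2, 6) -> merged; set of 2 now {2, 6}
Step 14: find(1) -> no change; set of 1 is {0, 1, 10}
Step 15: find(5) -> no change; set of 5 is {5}
Component of 0: {0, 1, 10}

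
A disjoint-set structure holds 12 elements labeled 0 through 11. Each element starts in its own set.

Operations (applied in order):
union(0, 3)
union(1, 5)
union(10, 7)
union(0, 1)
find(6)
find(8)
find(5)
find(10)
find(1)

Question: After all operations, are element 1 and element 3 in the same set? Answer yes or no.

Step 1: union(0, 3) -> merged; set of 0 now {0, 3}
Step 2: union(1, 5) -> merged; set of 1 now {1, 5}
Step 3: union(10, 7) -> merged; set of 10 now {7, 10}
Step 4: union(0, 1) -> merged; set of 0 now {0, 1, 3, 5}
Step 5: find(6) -> no change; set of 6 is {6}
Step 6: find(8) -> no change; set of 8 is {8}
Step 7: find(5) -> no change; set of 5 is {0, 1, 3, 5}
Step 8: find(10) -> no change; set of 10 is {7, 10}
Step 9: find(1) -> no change; set of 1 is {0, 1, 3, 5}
Set of 1: {0, 1, 3, 5}; 3 is a member.

Answer: yes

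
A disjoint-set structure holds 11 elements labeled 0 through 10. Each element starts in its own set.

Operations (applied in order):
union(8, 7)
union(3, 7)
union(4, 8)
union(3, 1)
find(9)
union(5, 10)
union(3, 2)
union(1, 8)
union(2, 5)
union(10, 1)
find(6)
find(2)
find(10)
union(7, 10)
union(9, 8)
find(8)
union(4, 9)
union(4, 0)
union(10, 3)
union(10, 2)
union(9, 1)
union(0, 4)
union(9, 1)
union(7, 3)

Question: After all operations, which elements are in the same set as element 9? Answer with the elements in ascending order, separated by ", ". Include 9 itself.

Answer: 0, 1, 2, 3, 4, 5, 7, 8, 9, 10

Derivation:
Step 1: union(8, 7) -> merged; set of 8 now {7, 8}
Step 2: union(3, 7) -> merged; set of 3 now {3, 7, 8}
Step 3: union(4, 8) -> merged; set of 4 now {3, 4, 7, 8}
Step 4: union(3, 1) -> merged; set of 3 now {1, 3, 4, 7, 8}
Step 5: find(9) -> no change; set of 9 is {9}
Step 6: union(5, 10) -> merged; set of 5 now {5, 10}
Step 7: union(3, 2) -> merged; set of 3 now {1, 2, 3, 4, 7, 8}
Step 8: union(1, 8) -> already same set; set of 1 now {1, 2, 3, 4, 7, 8}
Step 9: union(2, 5) -> merged; set of 2 now {1, 2, 3, 4, 5, 7, 8, 10}
Step 10: union(10, 1) -> already same set; set of 10 now {1, 2, 3, 4, 5, 7, 8, 10}
Step 11: find(6) -> no change; set of 6 is {6}
Step 12: find(2) -> no change; set of 2 is {1, 2, 3, 4, 5, 7, 8, 10}
Step 13: find(10) -> no change; set of 10 is {1, 2, 3, 4, 5, 7, 8, 10}
Step 14: union(7, 10) -> already same set; set of 7 now {1, 2, 3, 4, 5, 7, 8, 10}
Step 15: union(9, 8) -> merged; set of 9 now {1, 2, 3, 4, 5, 7, 8, 9, 10}
Step 16: find(8) -> no change; set of 8 is {1, 2, 3, 4, 5, 7, 8, 9, 10}
Step 17: union(4, 9) -> already same set; set of 4 now {1, 2, 3, 4, 5, 7, 8, 9, 10}
Step 18: union(4, 0) -> merged; set of 4 now {0, 1, 2, 3, 4, 5, 7, 8, 9, 10}
Step 19: union(10, 3) -> already same set; set of 10 now {0, 1, 2, 3, 4, 5, 7, 8, 9, 10}
Step 20: union(10, 2) -> already same set; set of 10 now {0, 1, 2, 3, 4, 5, 7, 8, 9, 10}
Step 21: union(9, 1) -> already same set; set of 9 now {0, 1, 2, 3, 4, 5, 7, 8, 9, 10}
Step 22: union(0, 4) -> already same set; set of 0 now {0, 1, 2, 3, 4, 5, 7, 8, 9, 10}
Step 23: union(9, 1) -> already same set; set of 9 now {0, 1, 2, 3, 4, 5, 7, 8, 9, 10}
Step 24: union(7, 3) -> already same set; set of 7 now {0, 1, 2, 3, 4, 5, 7, 8, 9, 10}
Component of 9: {0, 1, 2, 3, 4, 5, 7, 8, 9, 10}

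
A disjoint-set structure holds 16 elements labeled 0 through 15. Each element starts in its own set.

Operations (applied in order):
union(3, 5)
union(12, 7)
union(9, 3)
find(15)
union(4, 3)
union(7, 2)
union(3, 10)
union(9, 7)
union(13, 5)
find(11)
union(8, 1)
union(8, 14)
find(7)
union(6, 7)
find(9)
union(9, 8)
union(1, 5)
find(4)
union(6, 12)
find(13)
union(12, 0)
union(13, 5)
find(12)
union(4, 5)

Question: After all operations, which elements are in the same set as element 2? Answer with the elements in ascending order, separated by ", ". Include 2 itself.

Step 1: union(3, 5) -> merged; set of 3 now {3, 5}
Step 2: union(12, 7) -> merged; set of 12 now {7, 12}
Step 3: union(9, 3) -> merged; set of 9 now {3, 5, 9}
Step 4: find(15) -> no change; set of 15 is {15}
Step 5: union(4, 3) -> merged; set of 4 now {3, 4, 5, 9}
Step 6: union(7, 2) -> merged; set of 7 now {2, 7, 12}
Step 7: union(3, 10) -> merged; set of 3 now {3, 4, 5, 9, 10}
Step 8: union(9, 7) -> merged; set of 9 now {2, 3, 4, 5, 7, 9, 10, 12}
Step 9: union(13, 5) -> merged; set of 13 now {2, 3, 4, 5, 7, 9, 10, 12, 13}
Step 10: find(11) -> no change; set of 11 is {11}
Step 11: union(8, 1) -> merged; set of 8 now {1, 8}
Step 12: union(8, 14) -> merged; set of 8 now {1, 8, 14}
Step 13: find(7) -> no change; set of 7 is {2, 3, 4, 5, 7, 9, 10, 12, 13}
Step 14: union(6, 7) -> merged; set of 6 now {2, 3, 4, 5, 6, 7, 9, 10, 12, 13}
Step 15: find(9) -> no change; set of 9 is {2, 3, 4, 5, 6, 7, 9, 10, 12, 13}
Step 16: union(9, 8) -> merged; set of 9 now {1, 2, 3, 4, 5, 6, 7, 8, 9, 10, 12, 13, 14}
Step 17: union(1, 5) -> already same set; set of 1 now {1, 2, 3, 4, 5, 6, 7, 8, 9, 10, 12, 13, 14}
Step 18: find(4) -> no change; set of 4 is {1, 2, 3, 4, 5, 6, 7, 8, 9, 10, 12, 13, 14}
Step 19: union(6, 12) -> already same set; set of 6 now {1, 2, 3, 4, 5, 6, 7, 8, 9, 10, 12, 13, 14}
Step 20: find(13) -> no change; set of 13 is {1, 2, 3, 4, 5, 6, 7, 8, 9, 10, 12, 13, 14}
Step 21: union(12, 0) -> merged; set of 12 now {0, 1, 2, 3, 4, 5, 6, 7, 8, 9, 10, 12, 13, 14}
Step 22: union(13, 5) -> already same set; set of 13 now {0, 1, 2, 3, 4, 5, 6, 7, 8, 9, 10, 12, 13, 14}
Step 23: find(12) -> no change; set of 12 is {0, 1, 2, 3, 4, 5, 6, 7, 8, 9, 10, 12, 13, 14}
Step 24: union(4, 5) -> already same set; set of 4 now {0, 1, 2, 3, 4, 5, 6, 7, 8, 9, 10, 12, 13, 14}
Component of 2: {0, 1, 2, 3, 4, 5, 6, 7, 8, 9, 10, 12, 13, 14}

Answer: 0, 1, 2, 3, 4, 5, 6, 7, 8, 9, 10, 12, 13, 14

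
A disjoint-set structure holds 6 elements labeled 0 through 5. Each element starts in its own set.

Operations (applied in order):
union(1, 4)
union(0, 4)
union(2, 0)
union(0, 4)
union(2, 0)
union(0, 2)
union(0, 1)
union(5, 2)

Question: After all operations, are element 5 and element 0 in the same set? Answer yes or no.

Answer: yes

Derivation:
Step 1: union(1, 4) -> merged; set of 1 now {1, 4}
Step 2: union(0, 4) -> merged; set of 0 now {0, 1, 4}
Step 3: union(2, 0) -> merged; set of 2 now {0, 1, 2, 4}
Step 4: union(0, 4) -> already same set; set of 0 now {0, 1, 2, 4}
Step 5: union(2, 0) -> already same set; set of 2 now {0, 1, 2, 4}
Step 6: union(0, 2) -> already same set; set of 0 now {0, 1, 2, 4}
Step 7: union(0, 1) -> already same set; set of 0 now {0, 1, 2, 4}
Step 8: union(5, 2) -> merged; set of 5 now {0, 1, 2, 4, 5}
Set of 5: {0, 1, 2, 4, 5}; 0 is a member.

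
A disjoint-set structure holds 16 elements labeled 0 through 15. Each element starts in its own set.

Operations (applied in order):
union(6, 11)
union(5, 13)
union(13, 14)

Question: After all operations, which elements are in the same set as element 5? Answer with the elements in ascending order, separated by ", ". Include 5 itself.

Step 1: union(6, 11) -> merged; set of 6 now {6, 11}
Step 2: union(5, 13) -> merged; set of 5 now {5, 13}
Step 3: union(13, 14) -> merged; set of 13 now {5, 13, 14}
Component of 5: {5, 13, 14}

Answer: 5, 13, 14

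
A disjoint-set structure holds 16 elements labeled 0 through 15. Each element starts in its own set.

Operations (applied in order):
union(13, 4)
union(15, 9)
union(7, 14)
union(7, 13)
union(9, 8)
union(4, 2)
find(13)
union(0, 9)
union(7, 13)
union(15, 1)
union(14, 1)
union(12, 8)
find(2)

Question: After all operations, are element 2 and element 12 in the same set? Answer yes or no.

Step 1: union(13, 4) -> merged; set of 13 now {4, 13}
Step 2: union(15, 9) -> merged; set of 15 now {9, 15}
Step 3: union(7, 14) -> merged; set of 7 now {7, 14}
Step 4: union(7, 13) -> merged; set of 7 now {4, 7, 13, 14}
Step 5: union(9, 8) -> merged; set of 9 now {8, 9, 15}
Step 6: union(4, 2) -> merged; set of 4 now {2, 4, 7, 13, 14}
Step 7: find(13) -> no change; set of 13 is {2, 4, 7, 13, 14}
Step 8: union(0, 9) -> merged; set of 0 now {0, 8, 9, 15}
Step 9: union(7, 13) -> already same set; set of 7 now {2, 4, 7, 13, 14}
Step 10: union(15, 1) -> merged; set of 15 now {0, 1, 8, 9, 15}
Step 11: union(14, 1) -> merged; set of 14 now {0, 1, 2, 4, 7, 8, 9, 13, 14, 15}
Step 12: union(12, 8) -> merged; set of 12 now {0, 1, 2, 4, 7, 8, 9, 12, 13, 14, 15}
Step 13: find(2) -> no change; set of 2 is {0, 1, 2, 4, 7, 8, 9, 12, 13, 14, 15}
Set of 2: {0, 1, 2, 4, 7, 8, 9, 12, 13, 14, 15}; 12 is a member.

Answer: yes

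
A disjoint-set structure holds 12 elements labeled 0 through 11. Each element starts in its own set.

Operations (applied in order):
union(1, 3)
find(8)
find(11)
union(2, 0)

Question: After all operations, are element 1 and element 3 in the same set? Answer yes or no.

Step 1: union(1, 3) -> merged; set of 1 now {1, 3}
Step 2: find(8) -> no change; set of 8 is {8}
Step 3: find(11) -> no change; set of 11 is {11}
Step 4: union(2, 0) -> merged; set of 2 now {0, 2}
Set of 1: {1, 3}; 3 is a member.

Answer: yes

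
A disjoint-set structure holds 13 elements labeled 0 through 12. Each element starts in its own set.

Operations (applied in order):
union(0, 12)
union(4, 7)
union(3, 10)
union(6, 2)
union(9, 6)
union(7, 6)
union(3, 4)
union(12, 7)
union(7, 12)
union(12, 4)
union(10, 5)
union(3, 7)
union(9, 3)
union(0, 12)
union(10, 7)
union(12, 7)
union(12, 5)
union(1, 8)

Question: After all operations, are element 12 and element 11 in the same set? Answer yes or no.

Step 1: union(0, 12) -> merged; set of 0 now {0, 12}
Step 2: union(4, 7) -> merged; set of 4 now {4, 7}
Step 3: union(3, 10) -> merged; set of 3 now {3, 10}
Step 4: union(6, 2) -> merged; set of 6 now {2, 6}
Step 5: union(9, 6) -> merged; set of 9 now {2, 6, 9}
Step 6: union(7, 6) -> merged; set of 7 now {2, 4, 6, 7, 9}
Step 7: union(3, 4) -> merged; set of 3 now {2, 3, 4, 6, 7, 9, 10}
Step 8: union(12, 7) -> merged; set of 12 now {0, 2, 3, 4, 6, 7, 9, 10, 12}
Step 9: union(7, 12) -> already same set; set of 7 now {0, 2, 3, 4, 6, 7, 9, 10, 12}
Step 10: union(12, 4) -> already same set; set of 12 now {0, 2, 3, 4, 6, 7, 9, 10, 12}
Step 11: union(10, 5) -> merged; set of 10 now {0, 2, 3, 4, 5, 6, 7, 9, 10, 12}
Step 12: union(3, 7) -> already same set; set of 3 now {0, 2, 3, 4, 5, 6, 7, 9, 10, 12}
Step 13: union(9, 3) -> already same set; set of 9 now {0, 2, 3, 4, 5, 6, 7, 9, 10, 12}
Step 14: union(0, 12) -> already same set; set of 0 now {0, 2, 3, 4, 5, 6, 7, 9, 10, 12}
Step 15: union(10, 7) -> already same set; set of 10 now {0, 2, 3, 4, 5, 6, 7, 9, 10, 12}
Step 16: union(12, 7) -> already same set; set of 12 now {0, 2, 3, 4, 5, 6, 7, 9, 10, 12}
Step 17: union(12, 5) -> already same set; set of 12 now {0, 2, 3, 4, 5, 6, 7, 9, 10, 12}
Step 18: union(1, 8) -> merged; set of 1 now {1, 8}
Set of 12: {0, 2, 3, 4, 5, 6, 7, 9, 10, 12}; 11 is not a member.

Answer: no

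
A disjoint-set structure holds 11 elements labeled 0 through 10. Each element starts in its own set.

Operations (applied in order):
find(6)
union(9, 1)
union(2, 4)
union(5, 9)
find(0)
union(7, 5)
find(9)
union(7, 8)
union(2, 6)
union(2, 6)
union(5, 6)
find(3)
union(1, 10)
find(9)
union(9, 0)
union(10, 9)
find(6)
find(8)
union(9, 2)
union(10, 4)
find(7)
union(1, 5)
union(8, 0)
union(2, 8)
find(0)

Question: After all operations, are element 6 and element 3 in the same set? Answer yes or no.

Step 1: find(6) -> no change; set of 6 is {6}
Step 2: union(9, 1) -> merged; set of 9 now {1, 9}
Step 3: union(2, 4) -> merged; set of 2 now {2, 4}
Step 4: union(5, 9) -> merged; set of 5 now {1, 5, 9}
Step 5: find(0) -> no change; set of 0 is {0}
Step 6: union(7, 5) -> merged; set of 7 now {1, 5, 7, 9}
Step 7: find(9) -> no change; set of 9 is {1, 5, 7, 9}
Step 8: union(7, 8) -> merged; set of 7 now {1, 5, 7, 8, 9}
Step 9: union(2, 6) -> merged; set of 2 now {2, 4, 6}
Step 10: union(2, 6) -> already same set; set of 2 now {2, 4, 6}
Step 11: union(5, 6) -> merged; set of 5 now {1, 2, 4, 5, 6, 7, 8, 9}
Step 12: find(3) -> no change; set of 3 is {3}
Step 13: union(1, 10) -> merged; set of 1 now {1, 2, 4, 5, 6, 7, 8, 9, 10}
Step 14: find(9) -> no change; set of 9 is {1, 2, 4, 5, 6, 7, 8, 9, 10}
Step 15: union(9, 0) -> merged; set of 9 now {0, 1, 2, 4, 5, 6, 7, 8, 9, 10}
Step 16: union(10, 9) -> already same set; set of 10 now {0, 1, 2, 4, 5, 6, 7, 8, 9, 10}
Step 17: find(6) -> no change; set of 6 is {0, 1, 2, 4, 5, 6, 7, 8, 9, 10}
Step 18: find(8) -> no change; set of 8 is {0, 1, 2, 4, 5, 6, 7, 8, 9, 10}
Step 19: union(9, 2) -> already same set; set of 9 now {0, 1, 2, 4, 5, 6, 7, 8, 9, 10}
Step 20: union(10, 4) -> already same set; set of 10 now {0, 1, 2, 4, 5, 6, 7, 8, 9, 10}
Step 21: find(7) -> no change; set of 7 is {0, 1, 2, 4, 5, 6, 7, 8, 9, 10}
Step 22: union(1, 5) -> already same set; set of 1 now {0, 1, 2, 4, 5, 6, 7, 8, 9, 10}
Step 23: union(8, 0) -> already same set; set of 8 now {0, 1, 2, 4, 5, 6, 7, 8, 9, 10}
Step 24: union(2, 8) -> already same set; set of 2 now {0, 1, 2, 4, 5, 6, 7, 8, 9, 10}
Step 25: find(0) -> no change; set of 0 is {0, 1, 2, 4, 5, 6, 7, 8, 9, 10}
Set of 6: {0, 1, 2, 4, 5, 6, 7, 8, 9, 10}; 3 is not a member.

Answer: no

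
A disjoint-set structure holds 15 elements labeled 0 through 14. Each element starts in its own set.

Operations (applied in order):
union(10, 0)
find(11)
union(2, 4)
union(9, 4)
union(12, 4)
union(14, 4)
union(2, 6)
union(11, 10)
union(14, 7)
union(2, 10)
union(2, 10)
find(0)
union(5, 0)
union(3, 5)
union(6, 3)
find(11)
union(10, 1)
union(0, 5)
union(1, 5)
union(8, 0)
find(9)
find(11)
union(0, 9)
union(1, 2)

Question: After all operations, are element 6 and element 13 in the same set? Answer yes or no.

Step 1: union(10, 0) -> merged; set of 10 now {0, 10}
Step 2: find(11) -> no change; set of 11 is {11}
Step 3: union(2, 4) -> merged; set of 2 now {2, 4}
Step 4: union(9, 4) -> merged; set of 9 now {2, 4, 9}
Step 5: union(12, 4) -> merged; set of 12 now {2, 4, 9, 12}
Step 6: union(14, 4) -> merged; set of 14 now {2, 4, 9, 12, 14}
Step 7: union(2, 6) -> merged; set of 2 now {2, 4, 6, 9, 12, 14}
Step 8: union(11, 10) -> merged; set of 11 now {0, 10, 11}
Step 9: union(14, 7) -> merged; set of 14 now {2, 4, 6, 7, 9, 12, 14}
Step 10: union(2, 10) -> merged; set of 2 now {0, 2, 4, 6, 7, 9, 10, 11, 12, 14}
Step 11: union(2, 10) -> already same set; set of 2 now {0, 2, 4, 6, 7, 9, 10, 11, 12, 14}
Step 12: find(0) -> no change; set of 0 is {0, 2, 4, 6, 7, 9, 10, 11, 12, 14}
Step 13: union(5, 0) -> merged; set of 5 now {0, 2, 4, 5, 6, 7, 9, 10, 11, 12, 14}
Step 14: union(3, 5) -> merged; set of 3 now {0, 2, 3, 4, 5, 6, 7, 9, 10, 11, 12, 14}
Step 15: union(6, 3) -> already same set; set of 6 now {0, 2, 3, 4, 5, 6, 7, 9, 10, 11, 12, 14}
Step 16: find(11) -> no change; set of 11 is {0, 2, 3, 4, 5, 6, 7, 9, 10, 11, 12, 14}
Step 17: union(10, 1) -> merged; set of 10 now {0, 1, 2, 3, 4, 5, 6, 7, 9, 10, 11, 12, 14}
Step 18: union(0, 5) -> already same set; set of 0 now {0, 1, 2, 3, 4, 5, 6, 7, 9, 10, 11, 12, 14}
Step 19: union(1, 5) -> already same set; set of 1 now {0, 1, 2, 3, 4, 5, 6, 7, 9, 10, 11, 12, 14}
Step 20: union(8, 0) -> merged; set of 8 now {0, 1, 2, 3, 4, 5, 6, 7, 8, 9, 10, 11, 12, 14}
Step 21: find(9) -> no change; set of 9 is {0, 1, 2, 3, 4, 5, 6, 7, 8, 9, 10, 11, 12, 14}
Step 22: find(11) -> no change; set of 11 is {0, 1, 2, 3, 4, 5, 6, 7, 8, 9, 10, 11, 12, 14}
Step 23: union(0, 9) -> already same set; set of 0 now {0, 1, 2, 3, 4, 5, 6, 7, 8, 9, 10, 11, 12, 14}
Step 24: union(1, 2) -> already same set; set of 1 now {0, 1, 2, 3, 4, 5, 6, 7, 8, 9, 10, 11, 12, 14}
Set of 6: {0, 1, 2, 3, 4, 5, 6, 7, 8, 9, 10, 11, 12, 14}; 13 is not a member.

Answer: no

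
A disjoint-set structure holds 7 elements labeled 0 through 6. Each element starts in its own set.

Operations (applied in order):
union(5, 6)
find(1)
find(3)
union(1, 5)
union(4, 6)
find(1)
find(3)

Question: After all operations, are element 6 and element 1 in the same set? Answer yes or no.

Step 1: union(5, 6) -> merged; set of 5 now {5, 6}
Step 2: find(1) -> no change; set of 1 is {1}
Step 3: find(3) -> no change; set of 3 is {3}
Step 4: union(1, 5) -> merged; set of 1 now {1, 5, 6}
Step 5: union(4, 6) -> merged; set of 4 now {1, 4, 5, 6}
Step 6: find(1) -> no change; set of 1 is {1, 4, 5, 6}
Step 7: find(3) -> no change; set of 3 is {3}
Set of 6: {1, 4, 5, 6}; 1 is a member.

Answer: yes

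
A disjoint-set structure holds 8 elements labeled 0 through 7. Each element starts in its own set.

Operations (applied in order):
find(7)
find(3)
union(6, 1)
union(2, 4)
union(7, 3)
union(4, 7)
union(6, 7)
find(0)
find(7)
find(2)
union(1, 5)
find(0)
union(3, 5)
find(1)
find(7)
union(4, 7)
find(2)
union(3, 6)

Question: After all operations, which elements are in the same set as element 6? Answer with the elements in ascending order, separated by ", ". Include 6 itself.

Answer: 1, 2, 3, 4, 5, 6, 7

Derivation:
Step 1: find(7) -> no change; set of 7 is {7}
Step 2: find(3) -> no change; set of 3 is {3}
Step 3: union(6, 1) -> merged; set of 6 now {1, 6}
Step 4: union(2, 4) -> merged; set of 2 now {2, 4}
Step 5: union(7, 3) -> merged; set of 7 now {3, 7}
Step 6: union(4, 7) -> merged; set of 4 now {2, 3, 4, 7}
Step 7: union(6, 7) -> merged; set of 6 now {1, 2, 3, 4, 6, 7}
Step 8: find(0) -> no change; set of 0 is {0}
Step 9: find(7) -> no change; set of 7 is {1, 2, 3, 4, 6, 7}
Step 10: find(2) -> no change; set of 2 is {1, 2, 3, 4, 6, 7}
Step 11: union(1, 5) -> merged; set of 1 now {1, 2, 3, 4, 5, 6, 7}
Step 12: find(0) -> no change; set of 0 is {0}
Step 13: union(3, 5) -> already same set; set of 3 now {1, 2, 3, 4, 5, 6, 7}
Step 14: find(1) -> no change; set of 1 is {1, 2, 3, 4, 5, 6, 7}
Step 15: find(7) -> no change; set of 7 is {1, 2, 3, 4, 5, 6, 7}
Step 16: union(4, 7) -> already same set; set of 4 now {1, 2, 3, 4, 5, 6, 7}
Step 17: find(2) -> no change; set of 2 is {1, 2, 3, 4, 5, 6, 7}
Step 18: union(3, 6) -> already same set; set of 3 now {1, 2, 3, 4, 5, 6, 7}
Component of 6: {1, 2, 3, 4, 5, 6, 7}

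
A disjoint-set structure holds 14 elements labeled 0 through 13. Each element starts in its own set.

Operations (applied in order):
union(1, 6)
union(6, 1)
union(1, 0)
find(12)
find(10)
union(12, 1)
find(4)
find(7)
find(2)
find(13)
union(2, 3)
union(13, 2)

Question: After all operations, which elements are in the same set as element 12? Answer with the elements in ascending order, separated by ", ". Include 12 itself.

Answer: 0, 1, 6, 12

Derivation:
Step 1: union(1, 6) -> merged; set of 1 now {1, 6}
Step 2: union(6, 1) -> already same set; set of 6 now {1, 6}
Step 3: union(1, 0) -> merged; set of 1 now {0, 1, 6}
Step 4: find(12) -> no change; set of 12 is {12}
Step 5: find(10) -> no change; set of 10 is {10}
Step 6: union(12, 1) -> merged; set of 12 now {0, 1, 6, 12}
Step 7: find(4) -> no change; set of 4 is {4}
Step 8: find(7) -> no change; set of 7 is {7}
Step 9: find(2) -> no change; set of 2 is {2}
Step 10: find(13) -> no change; set of 13 is {13}
Step 11: union(2, 3) -> merged; set of 2 now {2, 3}
Step 12: union(13, 2) -> merged; set of 13 now {2, 3, 13}
Component of 12: {0, 1, 6, 12}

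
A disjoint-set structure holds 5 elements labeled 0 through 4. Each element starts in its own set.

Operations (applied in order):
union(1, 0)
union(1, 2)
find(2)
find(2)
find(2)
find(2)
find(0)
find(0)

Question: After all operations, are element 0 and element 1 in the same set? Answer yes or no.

Answer: yes

Derivation:
Step 1: union(1, 0) -> merged; set of 1 now {0, 1}
Step 2: union(1, 2) -> merged; set of 1 now {0, 1, 2}
Step 3: find(2) -> no change; set of 2 is {0, 1, 2}
Step 4: find(2) -> no change; set of 2 is {0, 1, 2}
Step 5: find(2) -> no change; set of 2 is {0, 1, 2}
Step 6: find(2) -> no change; set of 2 is {0, 1, 2}
Step 7: find(0) -> no change; set of 0 is {0, 1, 2}
Step 8: find(0) -> no change; set of 0 is {0, 1, 2}
Set of 0: {0, 1, 2}; 1 is a member.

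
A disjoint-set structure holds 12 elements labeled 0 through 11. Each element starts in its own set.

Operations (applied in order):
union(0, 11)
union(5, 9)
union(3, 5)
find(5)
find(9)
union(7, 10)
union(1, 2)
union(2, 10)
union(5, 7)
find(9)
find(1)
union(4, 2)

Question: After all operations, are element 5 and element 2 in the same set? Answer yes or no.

Answer: yes

Derivation:
Step 1: union(0, 11) -> merged; set of 0 now {0, 11}
Step 2: union(5, 9) -> merged; set of 5 now {5, 9}
Step 3: union(3, 5) -> merged; set of 3 now {3, 5, 9}
Step 4: find(5) -> no change; set of 5 is {3, 5, 9}
Step 5: find(9) -> no change; set of 9 is {3, 5, 9}
Step 6: union(7, 10) -> merged; set of 7 now {7, 10}
Step 7: union(1, 2) -> merged; set of 1 now {1, 2}
Step 8: union(2, 10) -> merged; set of 2 now {1, 2, 7, 10}
Step 9: union(5, 7) -> merged; set of 5 now {1, 2, 3, 5, 7, 9, 10}
Step 10: find(9) -> no change; set of 9 is {1, 2, 3, 5, 7, 9, 10}
Step 11: find(1) -> no change; set of 1 is {1, 2, 3, 5, 7, 9, 10}
Step 12: union(4, 2) -> merged; set of 4 now {1, 2, 3, 4, 5, 7, 9, 10}
Set of 5: {1, 2, 3, 4, 5, 7, 9, 10}; 2 is a member.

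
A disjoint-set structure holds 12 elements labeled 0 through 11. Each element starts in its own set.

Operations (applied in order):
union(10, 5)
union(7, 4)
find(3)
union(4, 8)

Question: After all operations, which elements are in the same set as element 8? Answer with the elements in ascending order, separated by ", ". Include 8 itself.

Answer: 4, 7, 8

Derivation:
Step 1: union(10, 5) -> merged; set of 10 now {5, 10}
Step 2: union(7, 4) -> merged; set of 7 now {4, 7}
Step 3: find(3) -> no change; set of 3 is {3}
Step 4: union(4, 8) -> merged; set of 4 now {4, 7, 8}
Component of 8: {4, 7, 8}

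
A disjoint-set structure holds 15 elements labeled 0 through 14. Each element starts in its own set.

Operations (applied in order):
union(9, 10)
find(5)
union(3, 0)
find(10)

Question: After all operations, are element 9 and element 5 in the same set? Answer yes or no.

Step 1: union(9, 10) -> merged; set of 9 now {9, 10}
Step 2: find(5) -> no change; set of 5 is {5}
Step 3: union(3, 0) -> merged; set of 3 now {0, 3}
Step 4: find(10) -> no change; set of 10 is {9, 10}
Set of 9: {9, 10}; 5 is not a member.

Answer: no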